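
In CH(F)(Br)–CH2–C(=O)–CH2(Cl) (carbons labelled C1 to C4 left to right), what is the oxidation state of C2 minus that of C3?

-4

C2: 2C, 2H → 0 − 2 = -2
C3: 2C, 2O → 0 + 2 = +2
Difference: -2 − (+2) = -4.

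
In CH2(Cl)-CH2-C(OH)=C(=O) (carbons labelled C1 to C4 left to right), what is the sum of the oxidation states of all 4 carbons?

Tallying each carbon's bonds:
C1: 1C, 2H, 1Cl → 0 − 2 + 1 = -1
C2: 2C, 2H → 0 − 2 = -2
C3: 3C, 1O → 0 + 1 = +1
C4: 2C, 2O → 0 + 2 = +2
Sum = -1 − 2 + 1 + 2 = 0.

0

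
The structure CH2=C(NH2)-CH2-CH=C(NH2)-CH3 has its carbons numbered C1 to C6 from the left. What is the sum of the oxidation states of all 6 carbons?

Tallying each carbon's bonds:
C1: 2C, 2H → 0 − 2 = -2
C2: 3C, 1N → 0 + 1 = +1
C3: 2C, 2H → 0 − 2 = -2
C4: 3C, 1H → 0 − 1 = -1
C5: 3C, 1N → 0 + 1 = +1
C6: 1C, 3H → 0 − 3 = -3
Sum = -2 + 1 − 2 − 1 + 1 − 3 = -6.

-6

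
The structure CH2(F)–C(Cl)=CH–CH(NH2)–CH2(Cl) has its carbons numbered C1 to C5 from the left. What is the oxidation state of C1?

-1

C1 has one bond to C (0), one bond to F (+1), one bond to H (-1), one bond to H (-1).
Oxidation state = 0 + 1 − 1 − 1 = -1.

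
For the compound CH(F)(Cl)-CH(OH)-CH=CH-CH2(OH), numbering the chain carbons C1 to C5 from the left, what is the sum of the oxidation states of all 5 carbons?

-2

Each bond to a more electronegative atom (O, N, halogen) counts +1, each bond to a less electronegative atom (H, metal, B, Si) counts −1, and each C–C bond counts 0. Tallying each carbon:
C1: 1C, 1H, 1F, 1Cl → 0 − 1 + 1 + 1 = +1
C2: 2C, 1H, 1O → 0 − 1 + 1 = 0
C3: 3C, 1H → 0 − 1 = -1
C4: 3C, 1H → 0 − 1 = -1
C5: 1C, 2H, 1O → 0 − 2 + 1 = -1
Sum = +1 + 0 − 1 − 1 − 1 = -2.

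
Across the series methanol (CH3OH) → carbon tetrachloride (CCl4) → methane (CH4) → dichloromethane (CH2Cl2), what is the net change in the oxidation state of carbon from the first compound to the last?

Carbon oxidation states along the series — methanol: -2, carbon tetrachloride: +4, methane: -4, dichloromethane: 0.
Net change = 0 − (-2) = +2.

+2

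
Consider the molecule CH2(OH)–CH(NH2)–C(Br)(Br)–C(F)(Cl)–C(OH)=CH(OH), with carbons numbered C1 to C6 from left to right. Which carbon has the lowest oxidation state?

Each bond to a more electronegative atom (O, N, halogen) counts +1, each bond to a less electronegative atom (H, metal, B, Si) counts −1, and each C–C bond counts 0. Tallying each carbon:
C1: 1C, 2H, 1O → 0 − 2 + 1 = -1
C2: 2C, 1H, 1N → 0 − 1 + 1 = 0
C3: 2C, 2Br → 0 + 2 = +2
C4: 2C, 1F, 1Cl → 0 + 1 + 1 = +2
C5: 3C, 1O → 0 + 1 = +1
C6: 2C, 1H, 1O → 0 − 1 + 1 = 0
The most reduced carbon is C1 at -1.

C1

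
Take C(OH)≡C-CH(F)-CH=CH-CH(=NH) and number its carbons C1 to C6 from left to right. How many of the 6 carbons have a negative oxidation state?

2

Count +1 for every bond to an atom more electronegative than carbon and −1 for every bond to one less electronegative; C–C bonds are 0. Tallying each carbon:
C1: 3C, 1O → 0 + 1 = +1
C2: 4C → 0 = 0
C3: 2C, 1H, 1F → 0 − 1 + 1 = 0
C4: 3C, 1H → 0 − 1 = -1
C5: 3C, 1H → 0 − 1 = -1
C6: 1C, 1H, 2N → 0 − 1 + 2 = +1
2 carbons (C4, C5) meet the condition.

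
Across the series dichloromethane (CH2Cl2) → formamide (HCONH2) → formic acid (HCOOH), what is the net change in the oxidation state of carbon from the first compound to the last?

Carbon oxidation states along the series — dichloromethane: 0, formamide: +2, formic acid: +2.
Net change = +2 − (0) = +2.

+2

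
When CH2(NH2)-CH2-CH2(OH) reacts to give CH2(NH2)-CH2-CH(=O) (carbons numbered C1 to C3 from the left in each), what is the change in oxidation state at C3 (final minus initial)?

+2

Before: C3 has 1 bond to C, 2 bonds to H, 1 bond to O → oxidation state -1.
After: C3 has 1 bond to C, 1 bond to H, 2 bonds to O → oxidation state +1.
Δ = +1 − (-1) = +2, so this is an oxidation at C3.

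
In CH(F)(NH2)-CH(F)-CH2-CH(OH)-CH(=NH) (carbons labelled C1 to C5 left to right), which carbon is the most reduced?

Tallying each carbon's bonds:
C1: 1C, 1H, 1N, 1F → 0 − 1 + 1 + 1 = +1
C2: 2C, 1H, 1F → 0 − 1 + 1 = 0
C3: 2C, 2H → 0 − 2 = -2
C4: 2C, 1H, 1O → 0 − 1 + 1 = 0
C5: 1C, 1H, 2N → 0 − 1 + 2 = +1
The most reduced carbon is C3 at -2.

C3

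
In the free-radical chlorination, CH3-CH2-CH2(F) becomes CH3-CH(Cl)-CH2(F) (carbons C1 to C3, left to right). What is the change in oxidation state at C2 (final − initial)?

Before: C2 has 2 bonds to C, 2 bonds to H → oxidation state -2.
After: C2 has 2 bonds to C, 1 bond to H, 1 bond to Cl → oxidation state 0.
Δ = 0 − (-2) = +2, so this is an oxidation at C2.

+2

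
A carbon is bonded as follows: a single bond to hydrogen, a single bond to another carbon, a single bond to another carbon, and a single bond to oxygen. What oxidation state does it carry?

The carbon has one bond to C (0), one bond to C (0), one bond to H (-1), one bond to O (+1).
Oxidation state = 0 + 0 − 1 + 1 = 0.

0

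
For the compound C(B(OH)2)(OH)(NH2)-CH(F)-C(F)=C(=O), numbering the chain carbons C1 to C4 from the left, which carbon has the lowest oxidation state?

C2

Tallying each carbon's bonds:
C1: 1C, 1O, 1N, 1B → 0 + 1 + 1 − 1 = +1
C2: 2C, 1H, 1F → 0 − 1 + 1 = 0
C3: 3C, 1F → 0 + 1 = +1
C4: 2C, 2O → 0 + 2 = +2
The most reduced carbon is C2 at 0.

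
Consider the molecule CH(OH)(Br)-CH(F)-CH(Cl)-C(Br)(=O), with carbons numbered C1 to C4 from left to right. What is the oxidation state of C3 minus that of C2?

0

C3: 2C, 1H, 1Cl → 0 − 1 + 1 = 0
C2: 2C, 1H, 1F → 0 − 1 + 1 = 0
Difference: 0 − (0) = 0.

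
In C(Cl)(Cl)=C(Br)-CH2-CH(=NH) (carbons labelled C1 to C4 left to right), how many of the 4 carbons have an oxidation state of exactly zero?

Count +1 for every bond to an atom more electronegative than carbon and −1 for every bond to one less electronegative; C–C bonds are 0. Tallying each carbon:
C1: 2C, 2Cl → 0 + 2 = +2
C2: 3C, 1Br → 0 + 1 = +1
C3: 2C, 2H → 0 − 2 = -2
C4: 1C, 1H, 2N → 0 − 1 + 2 = +1
0 carbons meet the condition.

0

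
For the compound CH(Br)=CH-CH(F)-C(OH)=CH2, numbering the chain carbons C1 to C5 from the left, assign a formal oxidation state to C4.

+1

Assign +1 per bond to O/N/halogen, −1 per bond to H or an electropositive element, and 0 per bond to carbon.
C4 has one bond to C (0), a double bond to C (2×0 = 0), one bond to O (+1).
Oxidation state = 0 + 0 + 1 = +1.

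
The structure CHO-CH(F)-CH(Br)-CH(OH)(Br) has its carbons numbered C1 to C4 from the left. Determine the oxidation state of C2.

0

Count +1 for every bond to an atom more electronegative than carbon and −1 for every bond to one less electronegative; C–C bonds are 0.
C2 has one bond to C (0), one bond to C (0), one bond to H (-1), one bond to F (+1).
Oxidation state = 0 + 0 − 1 + 1 = 0.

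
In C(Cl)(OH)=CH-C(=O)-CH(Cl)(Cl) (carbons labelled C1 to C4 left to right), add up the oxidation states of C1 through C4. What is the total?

+4

Tallying each carbon's bonds:
C1: 2C, 1O, 1Cl → 0 + 1 + 1 = +2
C2: 3C, 1H → 0 − 1 = -1
C3: 2C, 2O → 0 + 2 = +2
C4: 1C, 1H, 2Cl → 0 − 1 + 2 = +1
Sum = +2 − 1 + 2 + 1 = +4.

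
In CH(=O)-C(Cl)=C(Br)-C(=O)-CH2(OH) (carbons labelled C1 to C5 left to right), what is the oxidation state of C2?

+1

C2 has one bond to C (0), a double bond to C (2×0 = 0), one bond to Cl (+1).
Oxidation state = 0 + 0 + 1 = +1.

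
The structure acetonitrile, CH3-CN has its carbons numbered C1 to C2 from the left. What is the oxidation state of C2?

+3

C2 has a triple bond to N (3×+1 = +3), one bond to C (0).
Oxidation state = +3 + 0 = +3.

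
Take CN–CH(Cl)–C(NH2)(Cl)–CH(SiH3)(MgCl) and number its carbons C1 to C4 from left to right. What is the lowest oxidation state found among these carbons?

-3

Tallying each carbon's bonds:
C1: 1C, 3N → 0 + 3 = +3
C2: 2C, 1H, 1Cl → 0 − 1 + 1 = 0
C3: 2C, 1N, 1Cl → 0 + 1 + 1 = +2
C4: 1C, 1H, 1Mg, 1Si → 0 − 1 − 1 − 1 = -3
The lowest value is -3.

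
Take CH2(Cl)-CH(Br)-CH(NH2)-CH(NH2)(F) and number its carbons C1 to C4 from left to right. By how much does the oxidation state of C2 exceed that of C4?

-1

C2: 2C, 1H, 1Br → 0 − 1 + 1 = 0
C4: 1C, 1H, 1N, 1F → 0 − 1 + 1 + 1 = +1
Difference: 0 − (+1) = -1.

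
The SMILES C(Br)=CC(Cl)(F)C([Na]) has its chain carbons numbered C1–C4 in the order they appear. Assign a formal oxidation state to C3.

C3 has one bond to C (0), one bond to C (0), one bond to Cl (+1), one bond to F (+1).
Oxidation state = 0 + 0 + 1 + 1 = +2.

+2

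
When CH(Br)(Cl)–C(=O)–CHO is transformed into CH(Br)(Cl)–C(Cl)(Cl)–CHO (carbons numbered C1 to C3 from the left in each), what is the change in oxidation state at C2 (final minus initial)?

0

Before: C2 has 2 bonds to C, 2 bonds to O → oxidation state +2.
After: C2 has 2 bonds to C, 2 bonds to Cl → oxidation state +2.
Δ = +2 − (+2) = 0, so no net redox change at C2.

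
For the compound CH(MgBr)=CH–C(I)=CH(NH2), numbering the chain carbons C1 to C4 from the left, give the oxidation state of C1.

-2

Assign +1 per bond to O/N/halogen, −1 per bond to H or an electropositive element, and 0 per bond to carbon.
C1 has a double bond to C (2×0 = 0), one bond to Mg (-1), one bond to H (-1).
Oxidation state = 0 − 1 − 1 = -2.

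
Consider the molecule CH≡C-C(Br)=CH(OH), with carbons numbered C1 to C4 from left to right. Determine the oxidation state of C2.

C2 has a triple bond to C (3×0 = 0), one bond to C (0).
Oxidation state = 0 + 0 = 0.

0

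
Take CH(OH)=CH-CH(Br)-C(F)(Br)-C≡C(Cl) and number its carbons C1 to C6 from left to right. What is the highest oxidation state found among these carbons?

+2

Bonds to more-electronegative neighbours contribute +1 each, bonds to H or metals contribute −1 each, and C–C bonds contribute 0. Tallying each carbon:
C1: 2C, 1H, 1O → 0 − 1 + 1 = 0
C2: 3C, 1H → 0 − 1 = -1
C3: 2C, 1H, 1Br → 0 − 1 + 1 = 0
C4: 2C, 1F, 1Br → 0 + 1 + 1 = +2
C5: 4C → 0 = 0
C6: 3C, 1Cl → 0 + 1 = +1
The highest value is +2.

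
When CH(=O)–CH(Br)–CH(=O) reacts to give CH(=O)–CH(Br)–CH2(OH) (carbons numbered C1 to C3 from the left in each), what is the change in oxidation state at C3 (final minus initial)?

Before: C3 has 1 bond to C, 1 bond to H, 2 bonds to O → oxidation state +1.
After: C3 has 1 bond to C, 2 bonds to H, 1 bond to O → oxidation state -1.
Δ = -1 − (+1) = -2, so this is a reduction at C3.

-2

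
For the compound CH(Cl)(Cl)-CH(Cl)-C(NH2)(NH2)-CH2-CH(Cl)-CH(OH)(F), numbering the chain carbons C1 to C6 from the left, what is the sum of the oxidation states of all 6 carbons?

Each bond to a more electronegative atom (O, N, halogen) counts +1, each bond to a less electronegative atom (H, metal, B, Si) counts −1, and each C–C bond counts 0. Tallying each carbon:
C1: 1C, 1H, 2Cl → 0 − 1 + 2 = +1
C2: 2C, 1H, 1Cl → 0 − 1 + 1 = 0
C3: 2C, 2N → 0 + 2 = +2
C4: 2C, 2H → 0 − 2 = -2
C5: 2C, 1H, 1Cl → 0 − 1 + 1 = 0
C6: 1C, 1H, 1O, 1F → 0 − 1 + 1 + 1 = +1
Sum = +1 + 0 + 2 − 2 + 0 + 1 = +2.

+2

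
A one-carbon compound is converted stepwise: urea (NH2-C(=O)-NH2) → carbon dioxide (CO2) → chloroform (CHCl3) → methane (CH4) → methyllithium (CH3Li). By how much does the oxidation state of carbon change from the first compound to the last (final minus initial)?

-8

Carbon oxidation states along the series — urea: +4, carbon dioxide: +4, chloroform: +2, methane: -4, methyllithium: -4.
Net change = -4 − (+4) = -8.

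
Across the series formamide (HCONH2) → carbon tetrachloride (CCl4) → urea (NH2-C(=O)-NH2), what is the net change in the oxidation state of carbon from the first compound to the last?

+2

Carbon oxidation states along the series — formamide: +2, carbon tetrachloride: +4, urea: +4.
Net change = +4 − (+2) = +2.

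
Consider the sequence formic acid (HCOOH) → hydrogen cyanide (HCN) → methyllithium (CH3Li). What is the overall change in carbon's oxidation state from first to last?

-6

Carbon oxidation states along the series — formic acid: +2, hydrogen cyanide: +2, methyllithium: -4.
Net change = -4 − (+2) = -6.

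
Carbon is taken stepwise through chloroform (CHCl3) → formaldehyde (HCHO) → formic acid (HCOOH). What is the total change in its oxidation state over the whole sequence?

0

Carbon oxidation states along the series — chloroform: +2, formaldehyde: 0, formic acid: +2.
Net change = +2 − (+2) = 0.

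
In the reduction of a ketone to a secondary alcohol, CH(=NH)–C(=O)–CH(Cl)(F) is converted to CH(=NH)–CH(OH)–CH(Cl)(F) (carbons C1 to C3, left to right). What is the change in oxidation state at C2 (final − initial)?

-2

Before: C2 has 2 bonds to C, 2 bonds to O → oxidation state +2.
After: C2 has 2 bonds to C, 1 bond to H, 1 bond to O → oxidation state 0.
Δ = 0 − (+2) = -2, so this is a reduction at C2.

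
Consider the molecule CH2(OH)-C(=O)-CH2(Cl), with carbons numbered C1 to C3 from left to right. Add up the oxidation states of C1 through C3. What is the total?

0

Tallying each carbon's bonds:
C1: 1C, 2H, 1O → 0 − 2 + 1 = -1
C2: 2C, 2O → 0 + 2 = +2
C3: 1C, 2H, 1Cl → 0 − 2 + 1 = -1
Sum = -1 + 2 − 1 = 0.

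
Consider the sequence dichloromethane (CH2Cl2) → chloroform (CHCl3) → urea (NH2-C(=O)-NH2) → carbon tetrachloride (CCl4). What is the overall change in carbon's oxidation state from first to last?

Carbon oxidation states along the series — dichloromethane: 0, chloroform: +2, urea: +4, carbon tetrachloride: +4.
Net change = +4 − (0) = +4.

+4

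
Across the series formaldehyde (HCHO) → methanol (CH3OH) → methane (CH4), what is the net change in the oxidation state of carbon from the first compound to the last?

Carbon oxidation states along the series — formaldehyde: 0, methanol: -2, methane: -4.
Net change = -4 − (0) = -4.

-4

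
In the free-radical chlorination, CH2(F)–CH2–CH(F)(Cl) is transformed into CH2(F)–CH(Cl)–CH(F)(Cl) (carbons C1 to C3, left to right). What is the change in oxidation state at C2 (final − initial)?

Before: C2 has 2 bonds to C, 2 bonds to H → oxidation state -2.
After: C2 has 2 bonds to C, 1 bond to H, 1 bond to Cl → oxidation state 0.
Δ = 0 − (-2) = +2, so this is an oxidation at C2.

+2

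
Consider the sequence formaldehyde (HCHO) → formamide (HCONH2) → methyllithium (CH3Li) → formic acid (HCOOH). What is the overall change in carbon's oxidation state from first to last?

+2

Carbon oxidation states along the series — formaldehyde: 0, formamide: +2, methyllithium: -4, formic acid: +2.
Net change = +2 − (0) = +2.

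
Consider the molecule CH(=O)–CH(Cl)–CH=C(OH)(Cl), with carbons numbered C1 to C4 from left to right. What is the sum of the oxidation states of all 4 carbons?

+2

Bonds to more-electronegative neighbours contribute +1 each, bonds to H or metals contribute −1 each, and C–C bonds contribute 0. Tallying each carbon:
C1: 1C, 1H, 2O → 0 − 1 + 2 = +1
C2: 2C, 1H, 1Cl → 0 − 1 + 1 = 0
C3: 3C, 1H → 0 − 1 = -1
C4: 2C, 1O, 1Cl → 0 + 1 + 1 = +2
Sum = +1 + 0 − 1 + 2 = +2.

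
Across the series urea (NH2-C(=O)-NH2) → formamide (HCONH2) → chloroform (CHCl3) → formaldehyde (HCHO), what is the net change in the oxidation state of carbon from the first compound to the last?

Carbon oxidation states along the series — urea: +4, formamide: +2, chloroform: +2, formaldehyde: 0.
Net change = 0 − (+4) = -4.

-4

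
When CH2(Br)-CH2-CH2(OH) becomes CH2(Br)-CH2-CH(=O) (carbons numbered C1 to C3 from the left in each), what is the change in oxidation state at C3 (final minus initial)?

+2

Before: C3 has 1 bond to C, 2 bonds to H, 1 bond to O → oxidation state -1.
After: C3 has 1 bond to C, 1 bond to H, 2 bonds to O → oxidation state +1.
Δ = +1 − (-1) = +2, so this is an oxidation at C3.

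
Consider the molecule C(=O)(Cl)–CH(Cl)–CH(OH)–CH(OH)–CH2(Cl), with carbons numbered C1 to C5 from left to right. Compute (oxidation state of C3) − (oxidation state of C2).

0

C3: 2C, 1H, 1O → 0 − 1 + 1 = 0
C2: 2C, 1H, 1Cl → 0 − 1 + 1 = 0
Difference: 0 − (0) = 0.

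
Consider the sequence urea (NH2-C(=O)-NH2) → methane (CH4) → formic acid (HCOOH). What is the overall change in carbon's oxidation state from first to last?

-2

Carbon oxidation states along the series — urea: +4, methane: -4, formic acid: +2.
Net change = +2 − (+4) = -2.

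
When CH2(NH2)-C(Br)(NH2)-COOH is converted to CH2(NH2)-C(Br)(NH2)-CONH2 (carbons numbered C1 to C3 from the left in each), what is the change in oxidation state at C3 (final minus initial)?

0

Before: C3 has 1 bond to C, 3 bonds to O → oxidation state +3.
After: C3 has 1 bond to C, 2 bonds to O, 1 bond to N → oxidation state +3.
Δ = +3 − (+3) = 0, so no net redox change at C3.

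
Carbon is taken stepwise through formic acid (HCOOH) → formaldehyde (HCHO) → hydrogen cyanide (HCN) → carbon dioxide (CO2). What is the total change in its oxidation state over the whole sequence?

+2

Carbon oxidation states along the series — formic acid: +2, formaldehyde: 0, hydrogen cyanide: +2, carbon dioxide: +4.
Net change = +4 − (+2) = +2.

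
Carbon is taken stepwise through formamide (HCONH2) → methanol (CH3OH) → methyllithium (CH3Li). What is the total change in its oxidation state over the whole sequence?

Carbon oxidation states along the series — formamide: +2, methanol: -2, methyllithium: -4.
Net change = -4 − (+2) = -6.

-6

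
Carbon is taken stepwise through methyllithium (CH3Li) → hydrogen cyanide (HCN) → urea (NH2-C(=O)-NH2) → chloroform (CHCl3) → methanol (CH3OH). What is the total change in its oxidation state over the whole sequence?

Carbon oxidation states along the series — methyllithium: -4, hydrogen cyanide: +2, urea: +4, chloroform: +2, methanol: -2.
Net change = -2 − (-4) = +2.

+2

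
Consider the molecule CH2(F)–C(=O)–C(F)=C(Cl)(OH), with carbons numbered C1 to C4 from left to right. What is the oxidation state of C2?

+2

Bonds to more-electronegative neighbours contribute +1 each, bonds to H or metals contribute −1 each, and C–C bonds contribute 0.
C2 has one bond to C (0), one bond to C (0), a double bond to O (2×+1 = +2).
Oxidation state = 0 + 0 + 2 = +2.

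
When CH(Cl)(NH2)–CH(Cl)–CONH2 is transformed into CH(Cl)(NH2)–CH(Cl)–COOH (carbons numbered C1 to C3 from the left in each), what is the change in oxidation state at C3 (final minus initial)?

Before: C3 has 1 bond to C, 2 bonds to O, 1 bond to N → oxidation state +3.
After: C3 has 1 bond to C, 3 bonds to O → oxidation state +3.
Δ = +3 − (+3) = 0, so no net redox change at C3.

0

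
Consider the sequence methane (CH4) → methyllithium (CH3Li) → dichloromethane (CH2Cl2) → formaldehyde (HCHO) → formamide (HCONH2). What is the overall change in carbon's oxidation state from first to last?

Carbon oxidation states along the series — methane: -4, methyllithium: -4, dichloromethane: 0, formaldehyde: 0, formamide: +2.
Net change = +2 − (-4) = +6.

+6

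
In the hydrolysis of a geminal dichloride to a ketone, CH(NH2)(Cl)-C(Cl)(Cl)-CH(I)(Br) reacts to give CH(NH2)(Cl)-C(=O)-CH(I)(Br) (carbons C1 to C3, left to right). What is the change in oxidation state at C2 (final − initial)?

0

Before: C2 has 2 bonds to C, 2 bonds to Cl → oxidation state +2.
After: C2 has 2 bonds to C, 2 bonds to O → oxidation state +2.
Δ = +2 − (+2) = 0, so no net redox change at C2.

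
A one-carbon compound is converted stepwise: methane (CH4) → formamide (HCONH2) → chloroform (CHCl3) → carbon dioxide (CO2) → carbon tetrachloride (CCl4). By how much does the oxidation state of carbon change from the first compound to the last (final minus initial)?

+8

Carbon oxidation states along the series — methane: -4, formamide: +2, chloroform: +2, carbon dioxide: +4, carbon tetrachloride: +4.
Net change = +4 − (-4) = +8.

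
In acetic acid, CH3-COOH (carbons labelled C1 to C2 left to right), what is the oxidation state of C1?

-3

C1 has one bond to H (-1), one bond to H (-1), one bond to H (-1), one bond to C (0).
Oxidation state = -1 − 1 − 1 + 0 = -3.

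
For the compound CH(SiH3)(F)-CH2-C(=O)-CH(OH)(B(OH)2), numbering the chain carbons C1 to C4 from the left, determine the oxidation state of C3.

+2

Each bond to a more electronegative atom (O, N, halogen) counts +1, each bond to a less electronegative atom (H, metal, B, Si) counts −1, and each C–C bond counts 0.
C3 has one bond to C (0), one bond to C (0), a double bond to O (2×+1 = +2).
Oxidation state = 0 + 0 + 2 = +2.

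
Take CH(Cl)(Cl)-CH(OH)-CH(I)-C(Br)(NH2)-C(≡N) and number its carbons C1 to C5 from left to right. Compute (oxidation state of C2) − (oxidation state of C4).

-2

C2: 2C, 1H, 1O → 0 − 1 + 1 = 0
C4: 2C, 1N, 1Br → 0 + 1 + 1 = +2
Difference: 0 − (+2) = -2.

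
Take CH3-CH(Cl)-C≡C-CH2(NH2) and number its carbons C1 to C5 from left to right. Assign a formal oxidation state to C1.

-3

C1 has one bond to C (0), one bond to H (-1), one bond to H (-1), one bond to H (-1).
Oxidation state = 0 − 1 − 1 − 1 = -3.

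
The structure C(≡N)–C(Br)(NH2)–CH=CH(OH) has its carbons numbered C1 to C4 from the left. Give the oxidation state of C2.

Count +1 for every bond to an atom more electronegative than carbon and −1 for every bond to one less electronegative; C–C bonds are 0.
C2 has one bond to C (0), one bond to C (0), one bond to Br (+1), one bond to N (+1).
Oxidation state = 0 + 0 + 1 + 1 = +2.

+2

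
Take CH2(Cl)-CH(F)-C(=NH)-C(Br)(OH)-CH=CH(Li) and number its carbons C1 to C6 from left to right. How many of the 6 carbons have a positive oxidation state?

Assign +1 per bond to O/N/halogen, −1 per bond to H or an electropositive element, and 0 per bond to carbon. Tallying each carbon:
C1: 1C, 2H, 1Cl → 0 − 2 + 1 = -1
C2: 2C, 1H, 1F → 0 − 1 + 1 = 0
C3: 2C, 2N → 0 + 2 = +2
C4: 2C, 1O, 1Br → 0 + 1 + 1 = +2
C5: 3C, 1H → 0 − 1 = -1
C6: 2C, 1H, 1Li → 0 − 1 − 1 = -2
2 carbons (C3, C4) meet the condition.

2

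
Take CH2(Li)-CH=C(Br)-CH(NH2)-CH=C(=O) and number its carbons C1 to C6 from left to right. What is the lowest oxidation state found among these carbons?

-3

Tallying each carbon's bonds:
C1: 1C, 2H, 1Li → 0 − 2 − 1 = -3
C2: 3C, 1H → 0 − 1 = -1
C3: 3C, 1Br → 0 + 1 = +1
C4: 2C, 1H, 1N → 0 − 1 + 1 = 0
C5: 3C, 1H → 0 − 1 = -1
C6: 2C, 2O → 0 + 2 = +2
The lowest value is -3.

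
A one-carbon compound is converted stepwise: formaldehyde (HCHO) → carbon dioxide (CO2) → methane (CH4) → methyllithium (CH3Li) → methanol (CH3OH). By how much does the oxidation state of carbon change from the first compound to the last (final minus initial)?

-2

Carbon oxidation states along the series — formaldehyde: 0, carbon dioxide: +4, methane: -4, methyllithium: -4, methanol: -2.
Net change = -2 − (0) = -2.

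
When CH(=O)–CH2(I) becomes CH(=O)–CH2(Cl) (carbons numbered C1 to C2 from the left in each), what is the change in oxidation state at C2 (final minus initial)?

0

Before: C2 has 1 bond to C, 2 bonds to H, 1 bond to I → oxidation state -1.
After: C2 has 1 bond to C, 2 bonds to H, 1 bond to Cl → oxidation state -1.
Δ = -1 − (-1) = 0, so no net redox change at C2.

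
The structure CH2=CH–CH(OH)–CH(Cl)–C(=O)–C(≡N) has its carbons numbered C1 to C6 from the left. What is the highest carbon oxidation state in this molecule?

Each bond to a more electronegative atom (O, N, halogen) counts +1, each bond to a less electronegative atom (H, metal, B, Si) counts −1, and each C–C bond counts 0. Tallying each carbon:
C1: 2C, 2H → 0 − 2 = -2
C2: 3C, 1H → 0 − 1 = -1
C3: 2C, 1H, 1O → 0 − 1 + 1 = 0
C4: 2C, 1H, 1Cl → 0 − 1 + 1 = 0
C5: 2C, 2O → 0 + 2 = +2
C6: 1C, 3N → 0 + 3 = +3
The highest value is +3.

+3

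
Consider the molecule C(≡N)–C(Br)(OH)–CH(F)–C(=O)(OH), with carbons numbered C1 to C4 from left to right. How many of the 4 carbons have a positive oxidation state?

Tallying each carbon's bonds:
C1: 1C, 3N → 0 + 3 = +3
C2: 2C, 1O, 1Br → 0 + 1 + 1 = +2
C3: 2C, 1H, 1F → 0 − 1 + 1 = 0
C4: 1C, 3O → 0 + 3 = +3
3 carbons (C1, C2, C4) meet the condition.

3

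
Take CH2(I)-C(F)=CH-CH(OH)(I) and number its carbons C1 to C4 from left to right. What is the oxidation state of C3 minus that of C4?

C3: 3C, 1H → 0 − 1 = -1
C4: 1C, 1H, 1O, 1I → 0 − 1 + 1 + 1 = +1
Difference: -1 − (+1) = -2.

-2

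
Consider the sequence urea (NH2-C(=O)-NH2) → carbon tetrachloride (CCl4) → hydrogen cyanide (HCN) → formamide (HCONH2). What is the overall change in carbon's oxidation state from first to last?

-2

Carbon oxidation states along the series — urea: +4, carbon tetrachloride: +4, hydrogen cyanide: +2, formamide: +2.
Net change = +2 − (+4) = -2.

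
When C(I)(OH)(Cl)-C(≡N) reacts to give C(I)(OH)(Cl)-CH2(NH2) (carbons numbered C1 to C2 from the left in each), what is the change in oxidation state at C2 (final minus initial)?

Before: C2 has 1 bond to C, 3 bonds to N → oxidation state +3.
After: C2 has 1 bond to C, 2 bonds to H, 1 bond to N → oxidation state -1.
Δ = -1 − (+3) = -4, so this is a reduction at C2.

-4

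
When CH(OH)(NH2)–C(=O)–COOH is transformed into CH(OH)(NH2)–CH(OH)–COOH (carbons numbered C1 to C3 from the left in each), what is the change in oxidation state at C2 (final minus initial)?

-2

Before: C2 has 2 bonds to C, 2 bonds to O → oxidation state +2.
After: C2 has 2 bonds to C, 1 bond to H, 1 bond to O → oxidation state 0.
Δ = 0 − (+2) = -2, so this is a reduction at C2.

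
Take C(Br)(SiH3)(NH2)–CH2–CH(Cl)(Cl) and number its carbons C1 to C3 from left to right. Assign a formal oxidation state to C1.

+1

C1 has one bond to C (0), one bond to Br (+1), one bond to Si (-1), one bond to N (+1).
Oxidation state = 0 + 1 − 1 + 1 = +1.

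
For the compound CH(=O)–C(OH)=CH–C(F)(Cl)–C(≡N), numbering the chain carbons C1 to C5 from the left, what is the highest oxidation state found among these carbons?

+3

Tallying each carbon's bonds:
C1: 1C, 1H, 2O → 0 − 1 + 2 = +1
C2: 3C, 1O → 0 + 1 = +1
C3: 3C, 1H → 0 − 1 = -1
C4: 2C, 1F, 1Cl → 0 + 1 + 1 = +2
C5: 1C, 3N → 0 + 3 = +3
The highest value is +3.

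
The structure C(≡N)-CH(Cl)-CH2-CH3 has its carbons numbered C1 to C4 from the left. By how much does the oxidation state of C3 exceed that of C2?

-2

C3: 2C, 2H → 0 − 2 = -2
C2: 2C, 1H, 1Cl → 0 − 1 + 1 = 0
Difference: -2 − (0) = -2.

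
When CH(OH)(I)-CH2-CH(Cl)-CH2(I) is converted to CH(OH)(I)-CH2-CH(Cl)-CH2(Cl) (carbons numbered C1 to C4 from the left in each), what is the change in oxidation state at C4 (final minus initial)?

Before: C4 has 1 bond to C, 2 bonds to H, 1 bond to I → oxidation state -1.
After: C4 has 1 bond to C, 2 bonds to H, 1 bond to Cl → oxidation state -1.
Δ = -1 − (-1) = 0, so no net redox change at C4.

0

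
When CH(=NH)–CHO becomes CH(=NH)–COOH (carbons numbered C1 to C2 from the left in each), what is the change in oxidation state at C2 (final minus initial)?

Before: C2 has 1 bond to C, 1 bond to H, 2 bonds to O → oxidation state +1.
After: C2 has 1 bond to C, 3 bonds to O → oxidation state +3.
Δ = +3 − (+1) = +2, so this is an oxidation at C2.

+2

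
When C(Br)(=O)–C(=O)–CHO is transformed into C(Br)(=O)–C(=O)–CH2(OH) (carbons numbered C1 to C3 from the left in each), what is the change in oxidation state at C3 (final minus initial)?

Before: C3 has 1 bond to C, 1 bond to H, 2 bonds to O → oxidation state +1.
After: C3 has 1 bond to C, 2 bonds to H, 1 bond to O → oxidation state -1.
Δ = -1 − (+1) = -2, so this is a reduction at C3.

-2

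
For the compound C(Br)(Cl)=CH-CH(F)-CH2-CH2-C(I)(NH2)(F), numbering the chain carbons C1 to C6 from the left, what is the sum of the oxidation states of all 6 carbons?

Tallying each carbon's bonds:
C1: 2C, 1Cl, 1Br → 0 + 1 + 1 = +2
C2: 3C, 1H → 0 − 1 = -1
C3: 2C, 1H, 1F → 0 − 1 + 1 = 0
C4: 2C, 2H → 0 − 2 = -2
C5: 2C, 2H → 0 − 2 = -2
C6: 1C, 1N, 1F, 1I → 0 + 1 + 1 + 1 = +3
Sum = +2 − 1 + 0 − 2 − 2 + 3 = 0.

0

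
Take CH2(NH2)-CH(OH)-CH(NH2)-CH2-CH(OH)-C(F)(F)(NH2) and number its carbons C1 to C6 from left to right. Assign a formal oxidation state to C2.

0

C2 has one bond to C (0), one bond to C (0), one bond to H (-1), one bond to O (+1).
Oxidation state = 0 + 0 − 1 + 1 = 0.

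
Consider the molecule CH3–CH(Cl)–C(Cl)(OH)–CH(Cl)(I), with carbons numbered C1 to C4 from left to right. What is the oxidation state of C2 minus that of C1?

+3

C2: 2C, 1H, 1Cl → 0 − 1 + 1 = 0
C1: 1C, 3H → 0 − 3 = -3
Difference: 0 − (-3) = +3.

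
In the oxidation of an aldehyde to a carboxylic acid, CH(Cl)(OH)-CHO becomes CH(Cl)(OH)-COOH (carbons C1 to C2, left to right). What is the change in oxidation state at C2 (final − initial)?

Before: C2 has 1 bond to C, 1 bond to H, 2 bonds to O → oxidation state +1.
After: C2 has 1 bond to C, 3 bonds to O → oxidation state +3.
Δ = +3 − (+1) = +2, so this is an oxidation at C2.

+2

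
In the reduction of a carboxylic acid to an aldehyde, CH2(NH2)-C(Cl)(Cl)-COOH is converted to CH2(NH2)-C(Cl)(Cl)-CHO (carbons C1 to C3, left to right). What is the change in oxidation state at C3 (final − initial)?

-2

Before: C3 has 1 bond to C, 3 bonds to O → oxidation state +3.
After: C3 has 1 bond to C, 1 bond to H, 2 bonds to O → oxidation state +1.
Δ = +1 − (+3) = -2, so this is a reduction at C3.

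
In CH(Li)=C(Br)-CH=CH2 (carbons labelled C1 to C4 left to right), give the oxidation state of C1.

Assign +1 per bond to O/N/halogen, −1 per bond to H or an electropositive element, and 0 per bond to carbon.
C1 has a double bond to C (2×0 = 0), one bond to H (-1), one bond to Li (-1).
Oxidation state = 0 − 1 − 1 = -2.

-2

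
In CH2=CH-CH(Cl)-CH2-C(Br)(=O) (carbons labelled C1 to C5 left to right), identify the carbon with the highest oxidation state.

C5

Tallying each carbon's bonds:
C1: 2C, 2H → 0 − 2 = -2
C2: 3C, 1H → 0 − 1 = -1
C3: 2C, 1H, 1Cl → 0 − 1 + 1 = 0
C4: 2C, 2H → 0 − 2 = -2
C5: 1C, 2O, 1Br → 0 + 2 + 1 = +3
The most oxidised carbon is C5 at +3.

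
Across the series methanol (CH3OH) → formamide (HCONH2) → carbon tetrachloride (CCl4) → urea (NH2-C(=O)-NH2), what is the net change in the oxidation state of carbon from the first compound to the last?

+6

Carbon oxidation states along the series — methanol: -2, formamide: +2, carbon tetrachloride: +4, urea: +4.
Net change = +4 − (-2) = +6.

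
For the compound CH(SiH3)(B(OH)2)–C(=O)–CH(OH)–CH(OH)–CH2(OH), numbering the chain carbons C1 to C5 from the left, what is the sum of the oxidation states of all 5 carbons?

-2

Count +1 for every bond to an atom more electronegative than carbon and −1 for every bond to one less electronegative; C–C bonds are 0. Tallying each carbon:
C1: 1C, 1H, 1B, 1Si → 0 − 1 − 1 − 1 = -3
C2: 2C, 2O → 0 + 2 = +2
C3: 2C, 1H, 1O → 0 − 1 + 1 = 0
C4: 2C, 1H, 1O → 0 − 1 + 1 = 0
C5: 1C, 2H, 1O → 0 − 2 + 1 = -1
Sum = -3 + 2 + 0 + 0 − 1 = -2.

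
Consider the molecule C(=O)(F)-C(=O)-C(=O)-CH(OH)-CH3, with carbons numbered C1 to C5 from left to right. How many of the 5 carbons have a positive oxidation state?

Each bond to a more electronegative atom (O, N, halogen) counts +1, each bond to a less electronegative atom (H, metal, B, Si) counts −1, and each C–C bond counts 0. Tallying each carbon:
C1: 1C, 2O, 1F → 0 + 2 + 1 = +3
C2: 2C, 2O → 0 + 2 = +2
C3: 2C, 2O → 0 + 2 = +2
C4: 2C, 1H, 1O → 0 − 1 + 1 = 0
C5: 1C, 3H → 0 − 3 = -3
3 carbons (C1, C2, C3) meet the condition.

3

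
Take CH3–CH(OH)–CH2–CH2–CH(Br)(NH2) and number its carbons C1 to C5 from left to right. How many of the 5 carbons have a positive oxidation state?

1

Assign +1 per bond to O/N/halogen, −1 per bond to H or an electropositive element, and 0 per bond to carbon. Tallying each carbon:
C1: 1C, 3H → 0 − 3 = -3
C2: 2C, 1H, 1O → 0 − 1 + 1 = 0
C3: 2C, 2H → 0 − 2 = -2
C4: 2C, 2H → 0 − 2 = -2
C5: 1C, 1H, 1N, 1Br → 0 − 1 + 1 + 1 = +1
1 carbon (C5) meets the condition.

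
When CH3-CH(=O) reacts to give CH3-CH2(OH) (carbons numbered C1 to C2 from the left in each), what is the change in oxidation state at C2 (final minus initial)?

-2

Before: C2 has 1 bond to C, 1 bond to H, 2 bonds to O → oxidation state +1.
After: C2 has 1 bond to C, 2 bonds to H, 1 bond to O → oxidation state -1.
Δ = -1 − (+1) = -2, so this is a reduction at C2.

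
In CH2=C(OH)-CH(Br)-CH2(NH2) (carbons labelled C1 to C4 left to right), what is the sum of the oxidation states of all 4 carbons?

Tallying each carbon's bonds:
C1: 2C, 2H → 0 − 2 = -2
C2: 3C, 1O → 0 + 1 = +1
C3: 2C, 1H, 1Br → 0 − 1 + 1 = 0
C4: 1C, 2H, 1N → 0 − 2 + 1 = -1
Sum = -2 + 1 + 0 − 1 = -2.

-2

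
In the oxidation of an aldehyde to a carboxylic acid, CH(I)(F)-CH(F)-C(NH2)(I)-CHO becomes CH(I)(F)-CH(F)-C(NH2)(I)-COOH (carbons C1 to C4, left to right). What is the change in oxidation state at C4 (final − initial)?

Before: C4 has 1 bond to C, 1 bond to H, 2 bonds to O → oxidation state +1.
After: C4 has 1 bond to C, 3 bonds to O → oxidation state +3.
Δ = +3 − (+1) = +2, so this is an oxidation at C4.

+2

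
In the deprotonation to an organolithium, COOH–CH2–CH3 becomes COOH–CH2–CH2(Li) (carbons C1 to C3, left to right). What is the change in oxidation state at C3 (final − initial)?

Before: C3 has 1 bond to C, 3 bonds to H → oxidation state -3.
After: C3 has 1 bond to C, 2 bonds to H, 1 bond to Li → oxidation state -3.
Δ = -3 − (-3) = 0, so no net redox change at C3.

0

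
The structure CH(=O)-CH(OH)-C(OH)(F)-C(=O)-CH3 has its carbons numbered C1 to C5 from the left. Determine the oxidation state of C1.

C1 has one bond to C (0), one bond to H (-1), a double bond to O (2×+1 = +2).
Oxidation state = 0 − 1 + 2 = +1.

+1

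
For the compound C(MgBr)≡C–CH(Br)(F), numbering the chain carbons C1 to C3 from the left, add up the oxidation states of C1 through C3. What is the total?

Tallying each carbon's bonds:
C1: 3C, 1Mg → 0 − 1 = -1
C2: 4C → 0 = 0
C3: 1C, 1H, 1F, 1Br → 0 − 1 + 1 + 1 = +1
Sum = -1 + 0 + 1 = 0.

0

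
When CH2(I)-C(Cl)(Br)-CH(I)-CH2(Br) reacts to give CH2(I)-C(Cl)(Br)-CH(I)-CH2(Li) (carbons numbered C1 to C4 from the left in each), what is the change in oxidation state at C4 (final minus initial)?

Before: C4 has 1 bond to C, 2 bonds to H, 1 bond to Br → oxidation state -1.
After: C4 has 1 bond to C, 2 bonds to H, 1 bond to Li → oxidation state -3.
Δ = -3 − (-1) = -2, so this is a reduction at C4.

-2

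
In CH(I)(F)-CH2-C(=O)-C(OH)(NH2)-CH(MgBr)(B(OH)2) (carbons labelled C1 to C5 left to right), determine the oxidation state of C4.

+2

C4 has one bond to C (0), one bond to C (0), one bond to O (+1), one bond to N (+1).
Oxidation state = 0 + 0 + 1 + 1 = +2.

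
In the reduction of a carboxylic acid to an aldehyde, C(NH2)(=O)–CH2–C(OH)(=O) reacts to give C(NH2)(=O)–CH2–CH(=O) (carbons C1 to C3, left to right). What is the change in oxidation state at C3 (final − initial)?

Before: C3 has 1 bond to C, 3 bonds to O → oxidation state +3.
After: C3 has 1 bond to C, 1 bond to H, 2 bonds to O → oxidation state +1.
Δ = +1 − (+3) = -2, so this is a reduction at C3.

-2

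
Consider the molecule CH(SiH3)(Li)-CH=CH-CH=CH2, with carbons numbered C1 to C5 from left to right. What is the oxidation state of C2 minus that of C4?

0

C2: 3C, 1H → 0 − 1 = -1
C4: 3C, 1H → 0 − 1 = -1
Difference: -1 − (-1) = 0.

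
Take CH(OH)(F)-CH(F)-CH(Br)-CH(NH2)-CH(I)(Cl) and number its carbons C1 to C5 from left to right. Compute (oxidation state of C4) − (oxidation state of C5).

C4: 2C, 1H, 1N → 0 − 1 + 1 = 0
C5: 1C, 1H, 1Cl, 1I → 0 − 1 + 1 + 1 = +1
Difference: 0 − (+1) = -1.

-1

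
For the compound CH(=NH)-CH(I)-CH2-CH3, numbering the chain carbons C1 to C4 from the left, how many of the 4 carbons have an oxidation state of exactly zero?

1

Tallying each carbon's bonds:
C1: 1C, 1H, 2N → 0 − 1 + 2 = +1
C2: 2C, 1H, 1I → 0 − 1 + 1 = 0
C3: 2C, 2H → 0 − 2 = -2
C4: 1C, 3H → 0 − 3 = -3
1 carbon (C2) meets the condition.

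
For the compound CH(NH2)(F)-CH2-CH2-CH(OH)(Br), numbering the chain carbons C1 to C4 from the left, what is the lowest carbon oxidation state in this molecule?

Assign +1 per bond to O/N/halogen, −1 per bond to H or an electropositive element, and 0 per bond to carbon. Tallying each carbon:
C1: 1C, 1H, 1N, 1F → 0 − 1 + 1 + 1 = +1
C2: 2C, 2H → 0 − 2 = -2
C3: 2C, 2H → 0 − 2 = -2
C4: 1C, 1H, 1O, 1Br → 0 − 1 + 1 + 1 = +1
The lowest value is -2.

-2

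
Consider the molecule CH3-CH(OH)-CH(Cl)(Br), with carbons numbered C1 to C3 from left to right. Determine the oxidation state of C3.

+1

C3 has one bond to C (0), one bond to Cl (+1), one bond to H (-1), one bond to Br (+1).
Oxidation state = 0 + 1 − 1 + 1 = +1.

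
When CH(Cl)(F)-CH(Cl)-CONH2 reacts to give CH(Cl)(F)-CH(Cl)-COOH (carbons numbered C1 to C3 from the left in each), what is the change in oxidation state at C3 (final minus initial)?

Before: C3 has 1 bond to C, 2 bonds to O, 1 bond to N → oxidation state +3.
After: C3 has 1 bond to C, 3 bonds to O → oxidation state +3.
Δ = +3 − (+3) = 0, so no net redox change at C3.

0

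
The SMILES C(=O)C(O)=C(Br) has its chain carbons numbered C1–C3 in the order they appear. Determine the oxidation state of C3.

0

C3 has a double bond to C (2×0 = 0), one bond to Br (+1), one bond to H (-1).
Oxidation state = 0 + 1 − 1 = 0.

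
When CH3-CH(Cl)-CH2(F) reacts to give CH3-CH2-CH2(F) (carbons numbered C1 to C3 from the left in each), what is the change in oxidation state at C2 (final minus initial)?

Before: C2 has 2 bonds to C, 1 bond to H, 1 bond to Cl → oxidation state 0.
After: C2 has 2 bonds to C, 2 bonds to H → oxidation state -2.
Δ = -2 − (0) = -2, so this is a reduction at C2.

-2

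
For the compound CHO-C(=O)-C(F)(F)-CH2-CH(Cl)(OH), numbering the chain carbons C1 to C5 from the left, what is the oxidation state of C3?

Bonds to more-electronegative neighbours contribute +1 each, bonds to H or metals contribute −1 each, and C–C bonds contribute 0.
C3 has one bond to C (0), one bond to C (0), one bond to F (+1), one bond to F (+1).
Oxidation state = 0 + 0 + 1 + 1 = +2.

+2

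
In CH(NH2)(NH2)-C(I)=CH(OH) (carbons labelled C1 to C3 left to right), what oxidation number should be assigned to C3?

0

C3 has a double bond to C (2×0 = 0), one bond to O (+1), one bond to H (-1).
Oxidation state = 0 + 1 − 1 = 0.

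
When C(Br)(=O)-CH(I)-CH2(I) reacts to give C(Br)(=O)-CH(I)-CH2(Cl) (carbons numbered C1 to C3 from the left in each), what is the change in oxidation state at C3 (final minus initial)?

0

Before: C3 has 1 bond to C, 2 bonds to H, 1 bond to I → oxidation state -1.
After: C3 has 1 bond to C, 2 bonds to H, 1 bond to Cl → oxidation state -1.
Δ = -1 − (-1) = 0, so no net redox change at C3.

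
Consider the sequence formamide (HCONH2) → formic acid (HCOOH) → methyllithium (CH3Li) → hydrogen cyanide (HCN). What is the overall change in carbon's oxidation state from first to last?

Carbon oxidation states along the series — formamide: +2, formic acid: +2, methyllithium: -4, hydrogen cyanide: +2.
Net change = +2 − (+2) = 0.

0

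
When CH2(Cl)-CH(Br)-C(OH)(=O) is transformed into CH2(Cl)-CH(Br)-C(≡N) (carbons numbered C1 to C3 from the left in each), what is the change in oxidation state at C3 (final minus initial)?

Before: C3 has 1 bond to C, 3 bonds to O → oxidation state +3.
After: C3 has 1 bond to C, 3 bonds to N → oxidation state +3.
Δ = +3 − (+3) = 0, so no net redox change at C3.

0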